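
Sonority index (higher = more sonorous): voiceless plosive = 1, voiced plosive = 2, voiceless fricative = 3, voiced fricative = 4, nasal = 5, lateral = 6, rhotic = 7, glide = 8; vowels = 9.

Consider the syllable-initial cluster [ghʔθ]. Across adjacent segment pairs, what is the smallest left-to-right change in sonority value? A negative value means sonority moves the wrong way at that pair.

-2

/g/ — voiced plosive, sonority 2.
/h/ — voiceless fricative, sonority 3.
/ʔ/ — voiceless plosive, sonority 1.
/θ/ — voiceless fricative, sonority 3.
/g/→/h/: change +1.
/h/→/ʔ/: change -2.
/ʔ/→/θ/: change +2.
Minimum = -2.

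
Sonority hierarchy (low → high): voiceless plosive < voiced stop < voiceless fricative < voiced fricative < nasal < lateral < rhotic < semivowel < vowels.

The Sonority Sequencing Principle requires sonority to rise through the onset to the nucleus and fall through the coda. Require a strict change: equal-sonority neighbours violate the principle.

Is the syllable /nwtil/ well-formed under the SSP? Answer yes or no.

Onset: /n/ is a nasal (sonority 5), /w/ is a semivowel (sonority 8), /t/ is a voiceless plosive (sonority 1); then the nucleus /i/ (sonority 9).
Onset profile 5-8-1-9 — does not strictly rise throughout.
Coda: /l/ is a lateral (sonority 6).
Coda profile 9-6 — falls from the nucleus.

no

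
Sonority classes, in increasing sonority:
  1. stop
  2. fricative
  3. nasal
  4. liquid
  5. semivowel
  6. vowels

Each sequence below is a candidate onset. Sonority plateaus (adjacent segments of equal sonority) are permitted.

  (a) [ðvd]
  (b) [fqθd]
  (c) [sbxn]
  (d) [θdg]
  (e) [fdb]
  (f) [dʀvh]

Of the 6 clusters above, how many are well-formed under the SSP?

(a) [ðvd]: profile 2-2-1 — violates.
(b) [fqθd]: profile 2-1-2-1 — violates.
(c) [sbxn]: profile 2-1-2-3 — violates.
(d) [θdg]: profile 2-1-1 — violates.
(e) [fdb]: profile 2-1-1 — violates.
(f) [dʀvh]: profile 1-4-2-2 — violates.

0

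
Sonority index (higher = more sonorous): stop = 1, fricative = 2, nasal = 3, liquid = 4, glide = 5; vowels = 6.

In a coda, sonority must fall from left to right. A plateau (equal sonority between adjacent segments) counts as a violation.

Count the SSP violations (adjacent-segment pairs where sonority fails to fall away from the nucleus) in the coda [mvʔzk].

1

/m/ — nasal, sonority 3.
/v/ — fricative, sonority 2.
/ʔ/ — stop, sonority 1.
/z/ — fricative, sonority 2.
/k/ — stop, sonority 1.
/m/→/v/: 3→2 (falls) — ok.
/v/→/ʔ/: 2→1 (falls) — ok.
/ʔ/→/z/: 1→2 (does not fall) — violation.
/z/→/k/: 2→1 (falls) — ok.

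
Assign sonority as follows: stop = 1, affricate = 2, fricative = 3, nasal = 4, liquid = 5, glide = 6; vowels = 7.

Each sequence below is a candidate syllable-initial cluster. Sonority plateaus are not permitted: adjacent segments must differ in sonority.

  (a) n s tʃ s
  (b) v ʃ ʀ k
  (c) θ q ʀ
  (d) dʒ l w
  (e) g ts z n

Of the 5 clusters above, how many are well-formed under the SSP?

2

(a) 4-3-2-3 → violates
(b) 3-3-5-1 → violates
(c) 3-1-5 → violates
(d) 2-5-6 → obeys
(e) 1-2-3-4 → obeys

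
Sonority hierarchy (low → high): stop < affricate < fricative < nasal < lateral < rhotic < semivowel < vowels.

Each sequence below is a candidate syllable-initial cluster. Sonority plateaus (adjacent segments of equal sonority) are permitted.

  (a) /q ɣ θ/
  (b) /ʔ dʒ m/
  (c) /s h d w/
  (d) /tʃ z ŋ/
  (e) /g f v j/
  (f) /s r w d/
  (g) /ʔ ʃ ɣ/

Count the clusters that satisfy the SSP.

5

(a) sonority 1-3-3: well-formed.
(b) sonority 1-2-4: well-formed.
(c) sonority 3-3-1-7: ill-formed.
(d) sonority 2-3-4: well-formed.
(e) sonority 1-3-3-7: well-formed.
(f) sonority 3-6-7-1: ill-formed.
(g) sonority 1-3-3: well-formed.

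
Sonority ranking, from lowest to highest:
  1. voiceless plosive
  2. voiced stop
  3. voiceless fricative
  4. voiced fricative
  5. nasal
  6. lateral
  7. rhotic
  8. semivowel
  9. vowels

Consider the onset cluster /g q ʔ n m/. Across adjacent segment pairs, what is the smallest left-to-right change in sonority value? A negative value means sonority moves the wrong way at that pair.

/g/: voiced stop = 2.
/q/: voiceless plosive = 1.
/ʔ/: voiceless plosive = 1.
/n/: nasal = 5.
/m/: nasal = 5.
/g/→/q/: change -1.
/q/→/ʔ/: change +0.
/ʔ/→/n/: change +4.
/n/→/m/: change +0.
Minimum = -1.

-1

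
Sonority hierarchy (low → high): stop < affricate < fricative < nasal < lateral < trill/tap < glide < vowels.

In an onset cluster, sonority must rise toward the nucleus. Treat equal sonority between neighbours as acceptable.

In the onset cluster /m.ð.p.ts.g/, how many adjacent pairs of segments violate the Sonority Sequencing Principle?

/m/: nasal = 4.
/ð/: fricative = 3.
/p/: stop = 1.
/ts/: affricate = 2.
/g/: stop = 1.
/m/→/ð/: 4→3 (does not rise) — violation.
/ð/→/p/: 3→1 (does not rise) — violation.
/p/→/ts/: 1→2 (rises) — ok.
/ts/→/g/: 2→1 (does not rise) — violation.

3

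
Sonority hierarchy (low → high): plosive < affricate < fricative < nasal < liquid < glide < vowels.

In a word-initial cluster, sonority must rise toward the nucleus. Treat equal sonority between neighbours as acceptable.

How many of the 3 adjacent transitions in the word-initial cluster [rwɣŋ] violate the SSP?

1

/r/: liquid = 5.
/w/: glide = 6.
/ɣ/: fricative = 3.
/ŋ/: nasal = 4.
/r/→/w/: 5→6 (rises) — ok.
/w/→/ɣ/: 6→3 (does not rise) — violation.
/ɣ/→/ŋ/: 3→4 (rises) — ok.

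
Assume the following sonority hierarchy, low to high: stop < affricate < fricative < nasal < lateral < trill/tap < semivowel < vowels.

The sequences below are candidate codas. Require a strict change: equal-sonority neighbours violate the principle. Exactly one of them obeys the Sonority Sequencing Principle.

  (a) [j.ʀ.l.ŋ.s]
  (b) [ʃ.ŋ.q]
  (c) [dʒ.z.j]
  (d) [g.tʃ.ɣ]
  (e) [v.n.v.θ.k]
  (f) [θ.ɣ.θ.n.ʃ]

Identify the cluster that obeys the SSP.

a

(a) sonority 7-6-5-4-3: well-formed.
(b) sonority 3-4-1: ill-formed.
(c) sonority 2-3-7: ill-formed.
(d) sonority 1-2-3: ill-formed.
(e) sonority 3-4-3-3-1: ill-formed.
(f) sonority 3-3-3-4-3: ill-formed.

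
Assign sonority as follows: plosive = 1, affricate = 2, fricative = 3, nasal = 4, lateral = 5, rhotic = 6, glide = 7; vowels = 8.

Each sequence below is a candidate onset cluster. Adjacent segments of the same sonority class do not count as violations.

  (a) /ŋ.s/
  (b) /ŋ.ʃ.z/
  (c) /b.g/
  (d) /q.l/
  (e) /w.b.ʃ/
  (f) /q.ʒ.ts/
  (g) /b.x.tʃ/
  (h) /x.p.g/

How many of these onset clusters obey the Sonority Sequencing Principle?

(a) 4-3 → violates
(b) 4-3-3 → violates
(c) 1-1 → obeys
(d) 1-5 → obeys
(e) 7-1-3 → violates
(f) 1-3-2 → violates
(g) 1-3-2 → violates
(h) 3-1-1 → violates

2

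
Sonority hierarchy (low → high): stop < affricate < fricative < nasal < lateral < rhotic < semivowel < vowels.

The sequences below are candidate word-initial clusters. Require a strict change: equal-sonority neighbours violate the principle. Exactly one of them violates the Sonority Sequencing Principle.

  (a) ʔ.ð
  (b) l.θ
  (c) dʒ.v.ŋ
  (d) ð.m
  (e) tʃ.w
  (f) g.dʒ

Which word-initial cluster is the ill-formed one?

(a) sonority 1-3: well-formed.
(b) sonority 5-3: ill-formed.
(c) sonority 2-3-4: well-formed.
(d) sonority 3-4: well-formed.
(e) sonority 2-7: well-formed.
(f) sonority 1-2: well-formed.

b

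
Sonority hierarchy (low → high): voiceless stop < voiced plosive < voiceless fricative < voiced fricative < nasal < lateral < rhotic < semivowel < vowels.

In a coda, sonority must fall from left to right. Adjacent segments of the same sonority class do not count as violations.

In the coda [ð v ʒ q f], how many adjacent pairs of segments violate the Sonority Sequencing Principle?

1

/ð/ — voiced fricative, sonority 4.
/v/ — voiced fricative, sonority 4.
/ʒ/ — voiced fricative, sonority 4.
/q/ — voiceless stop, sonority 1.
/f/ — voiceless fricative, sonority 3.
/ð/→/v/: 4→4 (plateau, allowed) — ok.
/v/→/ʒ/: 4→4 (plateau, allowed) — ok.
/ʒ/→/q/: 4→1 (falls) — ok.
/q/→/f/: 1→3 (does not fall) — violation.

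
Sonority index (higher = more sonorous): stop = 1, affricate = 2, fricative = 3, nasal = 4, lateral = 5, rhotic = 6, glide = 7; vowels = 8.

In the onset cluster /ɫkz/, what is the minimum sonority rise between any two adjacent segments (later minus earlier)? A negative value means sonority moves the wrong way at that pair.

-4

/ɫ/ — lateral, sonority 5.
/k/ — stop, sonority 1.
/z/ — fricative, sonority 3.
/ɫ/→/k/: change -4.
/k/→/z/: change +2.
Minimum = -4.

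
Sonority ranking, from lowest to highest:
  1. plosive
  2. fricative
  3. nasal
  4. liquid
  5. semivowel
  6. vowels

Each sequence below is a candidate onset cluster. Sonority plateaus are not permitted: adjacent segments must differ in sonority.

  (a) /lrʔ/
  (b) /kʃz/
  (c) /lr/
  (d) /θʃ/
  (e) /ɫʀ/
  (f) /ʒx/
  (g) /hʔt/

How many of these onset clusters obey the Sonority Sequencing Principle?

0

(a) 4-4-1 → violates
(b) 1-2-2 → violates
(c) 4-4 → violates
(d) 2-2 → violates
(e) 4-4 → violates
(f) 2-2 → violates
(g) 2-1-1 → violates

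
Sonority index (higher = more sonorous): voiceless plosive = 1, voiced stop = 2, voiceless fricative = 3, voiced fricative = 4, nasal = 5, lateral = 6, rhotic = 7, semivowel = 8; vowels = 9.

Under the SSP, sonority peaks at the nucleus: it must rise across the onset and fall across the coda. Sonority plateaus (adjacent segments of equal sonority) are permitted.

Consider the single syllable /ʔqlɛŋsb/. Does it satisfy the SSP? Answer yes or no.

yes

Onset: /ʔ/ is a voiceless plosive (sonority 1), /q/ is a voiceless plosive (sonority 1), /l/ is a lateral (sonority 6); then the nucleus /ɛ/ (sonority 9).
Onset profile 1-1-6-9 — rises to the nucleus.
Coda: /ŋ/ is a nasal (sonority 5), /s/ is a voiceless fricative (sonority 3), /b/ is a voiced stop (sonority 2).
Coda profile 9-5-3-2 — falls from the nucleus.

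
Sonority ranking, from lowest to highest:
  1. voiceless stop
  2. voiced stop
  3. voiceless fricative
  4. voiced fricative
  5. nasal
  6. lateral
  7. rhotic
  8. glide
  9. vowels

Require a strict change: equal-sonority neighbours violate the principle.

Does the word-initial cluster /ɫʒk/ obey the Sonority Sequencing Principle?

no

/ɫ/ is a lateral (sonority 6).
/ʒ/ is a voiced fricative (sonority 4).
/k/ is a voiceless stop (sonority 1).
The profile is 6-4-1. Between /ɫ/ (6) and /ʒ/ (4) sonority does not rise, so the cluster violates the SSP.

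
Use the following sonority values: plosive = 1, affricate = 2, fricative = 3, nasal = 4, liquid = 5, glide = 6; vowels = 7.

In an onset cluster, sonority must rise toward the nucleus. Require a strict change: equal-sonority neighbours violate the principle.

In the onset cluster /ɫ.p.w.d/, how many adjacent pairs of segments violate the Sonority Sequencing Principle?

2

/ɫ/ is a liquid (sonority 5).
/p/ is a plosive (sonority 1).
/w/ is a glide (sonority 6).
/d/ is a plosive (sonority 1).
/ɫ/→/p/: 5→1 (does not rise) — violation.
/p/→/w/: 1→6 (rises) — ok.
/w/→/d/: 6→1 (does not rise) — violation.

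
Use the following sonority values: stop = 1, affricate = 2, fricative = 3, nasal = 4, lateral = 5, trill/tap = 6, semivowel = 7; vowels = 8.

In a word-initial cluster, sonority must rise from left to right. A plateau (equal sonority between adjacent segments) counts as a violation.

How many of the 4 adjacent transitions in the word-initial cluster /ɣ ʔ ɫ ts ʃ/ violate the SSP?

/ɣ/: fricative = 3.
/ʔ/: stop = 1.
/ɫ/: lateral = 5.
/ts/: affricate = 2.
/ʃ/: fricative = 3.
/ɣ/→/ʔ/: 3→1 (does not rise) — violation.
/ʔ/→/ɫ/: 1→5 (rises) — ok.
/ɫ/→/ts/: 5→2 (does not rise) — violation.
/ts/→/ʃ/: 2→3 (rises) — ok.

2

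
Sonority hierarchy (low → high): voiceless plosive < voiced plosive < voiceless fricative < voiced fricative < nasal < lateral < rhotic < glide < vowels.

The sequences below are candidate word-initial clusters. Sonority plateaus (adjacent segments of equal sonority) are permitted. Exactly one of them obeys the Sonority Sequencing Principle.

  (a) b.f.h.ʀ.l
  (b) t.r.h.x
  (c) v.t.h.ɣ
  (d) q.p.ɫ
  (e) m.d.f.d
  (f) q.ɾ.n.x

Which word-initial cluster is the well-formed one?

d

(a) 2-3-3-7-6 → violates
(b) 1-7-3-3 → violates
(c) 4-1-3-4 → violates
(d) 1-1-6 → obeys
(e) 5-2-3-2 → violates
(f) 1-7-5-3 → violates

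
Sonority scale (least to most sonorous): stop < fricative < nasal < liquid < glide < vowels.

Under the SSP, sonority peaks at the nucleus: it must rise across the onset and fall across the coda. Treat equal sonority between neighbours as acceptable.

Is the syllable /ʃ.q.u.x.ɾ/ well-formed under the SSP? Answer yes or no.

Onset: /ʃ/ is a fricative (sonority 2), /q/ is a stop (sonority 1); then the nucleus /u/ (sonority 6).
Onset profile 2-1-6 — does not rise throughout.
Coda: /x/ is a fricative (sonority 2), /ɾ/ is a liquid (sonority 4).
Coda profile 6-2-4 — does not fall throughout.

no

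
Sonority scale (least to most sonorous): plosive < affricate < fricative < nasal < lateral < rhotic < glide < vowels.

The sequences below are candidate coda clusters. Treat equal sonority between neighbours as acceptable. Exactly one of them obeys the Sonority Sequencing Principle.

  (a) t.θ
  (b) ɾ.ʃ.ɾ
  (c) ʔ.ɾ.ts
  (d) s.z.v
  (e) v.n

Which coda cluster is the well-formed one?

(a) sonority 1-3: ill-formed.
(b) sonority 6-3-6: ill-formed.
(c) sonority 1-6-2: ill-formed.
(d) sonority 3-3-3: well-formed.
(e) sonority 3-4: ill-formed.

d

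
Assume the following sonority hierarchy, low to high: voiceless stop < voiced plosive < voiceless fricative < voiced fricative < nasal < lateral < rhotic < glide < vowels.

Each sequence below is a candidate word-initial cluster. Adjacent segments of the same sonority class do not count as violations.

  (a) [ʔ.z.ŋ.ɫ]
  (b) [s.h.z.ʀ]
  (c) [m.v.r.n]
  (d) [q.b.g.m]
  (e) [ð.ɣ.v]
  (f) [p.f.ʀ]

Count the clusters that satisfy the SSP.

(a) [ʔ.z.ŋ.ɫ]: profile 1-4-5-6 — obeys.
(b) [s.h.z.ʀ]: profile 3-3-4-7 — obeys.
(c) [m.v.r.n]: profile 5-4-7-5 — violates.
(d) [q.b.g.m]: profile 1-2-2-5 — obeys.
(e) [ð.ɣ.v]: profile 4-4-4 — obeys.
(f) [p.f.ʀ]: profile 1-3-7 — obeys.

5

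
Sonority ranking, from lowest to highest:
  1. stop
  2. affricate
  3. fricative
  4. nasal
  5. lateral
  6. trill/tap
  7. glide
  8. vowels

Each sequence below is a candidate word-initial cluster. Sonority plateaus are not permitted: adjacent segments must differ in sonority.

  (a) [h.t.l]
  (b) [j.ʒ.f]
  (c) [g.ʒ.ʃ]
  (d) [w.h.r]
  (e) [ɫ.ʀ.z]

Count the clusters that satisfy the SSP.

(a) sonority 3-1-5: ill-formed.
(b) sonority 7-3-3: ill-formed.
(c) sonority 1-3-3: ill-formed.
(d) sonority 7-3-6: ill-formed.
(e) sonority 5-6-3: ill-formed.

0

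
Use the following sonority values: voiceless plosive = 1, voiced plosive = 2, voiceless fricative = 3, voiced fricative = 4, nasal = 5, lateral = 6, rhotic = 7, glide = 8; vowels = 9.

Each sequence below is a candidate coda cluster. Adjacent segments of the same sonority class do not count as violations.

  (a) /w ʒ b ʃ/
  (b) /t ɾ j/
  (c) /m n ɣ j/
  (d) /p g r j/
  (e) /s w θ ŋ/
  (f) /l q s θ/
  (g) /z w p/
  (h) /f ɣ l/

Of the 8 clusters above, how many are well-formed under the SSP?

(a) 8-4-2-3 → violates
(b) 1-7-8 → violates
(c) 5-5-4-8 → violates
(d) 1-2-7-8 → violates
(e) 3-8-3-5 → violates
(f) 6-1-3-3 → violates
(g) 4-8-1 → violates
(h) 3-4-6 → violates

0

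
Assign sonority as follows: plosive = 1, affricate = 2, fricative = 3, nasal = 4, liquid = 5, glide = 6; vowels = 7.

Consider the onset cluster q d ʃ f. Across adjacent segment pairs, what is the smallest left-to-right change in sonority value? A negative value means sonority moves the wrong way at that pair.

0

/q/ is a plosive (sonority 1).
/d/ is a plosive (sonority 1).
/ʃ/ is a fricative (sonority 3).
/f/ is a fricative (sonority 3).
/q/→/d/: change +0.
/d/→/ʃ/: change +2.
/ʃ/→/f/: change +0.
Minimum = 0.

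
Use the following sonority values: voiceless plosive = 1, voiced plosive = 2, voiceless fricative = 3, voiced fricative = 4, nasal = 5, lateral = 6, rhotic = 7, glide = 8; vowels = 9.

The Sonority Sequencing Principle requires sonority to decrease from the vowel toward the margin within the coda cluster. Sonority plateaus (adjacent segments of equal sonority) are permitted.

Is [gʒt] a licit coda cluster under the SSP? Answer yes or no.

/g/ — voiced plosive, sonority 2.
/ʒ/ — voiced fricative, sonority 4.
/t/ — voiceless plosive, sonority 1.
The profile is 2-4-1. Between /g/ (2) and /ʒ/ (4) sonority does not fall, so the cluster violates the SSP.

no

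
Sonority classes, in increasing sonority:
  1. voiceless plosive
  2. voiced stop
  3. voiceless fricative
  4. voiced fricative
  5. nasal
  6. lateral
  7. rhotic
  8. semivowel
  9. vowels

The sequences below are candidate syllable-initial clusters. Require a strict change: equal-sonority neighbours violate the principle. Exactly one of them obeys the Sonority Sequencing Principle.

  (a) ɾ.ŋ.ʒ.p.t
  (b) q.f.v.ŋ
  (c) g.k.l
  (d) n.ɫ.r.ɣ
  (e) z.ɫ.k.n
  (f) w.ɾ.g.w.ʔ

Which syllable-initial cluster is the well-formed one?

b

(a) sonority 7-5-4-1-1: ill-formed.
(b) sonority 1-3-4-5: well-formed.
(c) sonority 2-1-6: ill-formed.
(d) sonority 5-6-7-4: ill-formed.
(e) sonority 4-6-1-5: ill-formed.
(f) sonority 8-7-2-8-1: ill-formed.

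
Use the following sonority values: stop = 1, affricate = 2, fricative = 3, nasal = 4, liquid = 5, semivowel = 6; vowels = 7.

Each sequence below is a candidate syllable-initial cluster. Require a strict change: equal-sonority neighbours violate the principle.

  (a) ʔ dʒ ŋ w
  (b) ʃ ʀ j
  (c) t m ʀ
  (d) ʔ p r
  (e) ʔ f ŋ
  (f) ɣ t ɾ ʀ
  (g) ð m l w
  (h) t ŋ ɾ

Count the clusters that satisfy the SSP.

(a) ʔ dʒ ŋ w: profile 1-2-4-6 — obeys.
(b) ʃ ʀ j: profile 3-5-6 — obeys.
(c) t m ʀ: profile 1-4-5 — obeys.
(d) ʔ p r: profile 1-1-5 — violates.
(e) ʔ f ŋ: profile 1-3-4 — obeys.
(f) ɣ t ɾ ʀ: profile 3-1-5-5 — violates.
(g) ð m l w: profile 3-4-5-6 — obeys.
(h) t ŋ ɾ: profile 1-4-5 — obeys.

6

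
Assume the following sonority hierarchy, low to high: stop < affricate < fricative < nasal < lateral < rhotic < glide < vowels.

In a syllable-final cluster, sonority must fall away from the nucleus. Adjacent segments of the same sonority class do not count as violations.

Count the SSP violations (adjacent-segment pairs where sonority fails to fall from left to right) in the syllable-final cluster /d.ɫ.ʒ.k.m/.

2

/d/ is a stop (sonority 1).
/ɫ/ is a lateral (sonority 5).
/ʒ/ is a fricative (sonority 3).
/k/ is a stop (sonority 1).
/m/ is a nasal (sonority 4).
/d/→/ɫ/: 1→5 (does not fall) — violation.
/ɫ/→/ʒ/: 5→3 (falls) — ok.
/ʒ/→/k/: 3→1 (falls) — ok.
/k/→/m/: 1→4 (does not fall) — violation.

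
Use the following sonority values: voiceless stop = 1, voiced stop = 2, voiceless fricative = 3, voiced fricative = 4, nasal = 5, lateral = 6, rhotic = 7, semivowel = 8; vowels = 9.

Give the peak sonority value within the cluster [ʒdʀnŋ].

/ʒ/ is a voiced fricative (sonority 4).
/d/ is a voiced stop (sonority 2).
/ʀ/ is a rhotic (sonority 7).
/n/ is a nasal (sonority 5).
/ŋ/ is a nasal (sonority 5).
The maximum is 7.

7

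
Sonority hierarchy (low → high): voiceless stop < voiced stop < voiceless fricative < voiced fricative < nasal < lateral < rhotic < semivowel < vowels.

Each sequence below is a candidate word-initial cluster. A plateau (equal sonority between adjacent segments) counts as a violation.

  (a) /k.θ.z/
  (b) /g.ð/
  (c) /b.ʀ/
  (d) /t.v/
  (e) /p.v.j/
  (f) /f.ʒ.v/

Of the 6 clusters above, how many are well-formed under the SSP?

5

(a) /k.θ.z/: profile 1-3-4 — obeys.
(b) /g.ð/: profile 2-4 — obeys.
(c) /b.ʀ/: profile 2-7 — obeys.
(d) /t.v/: profile 1-4 — obeys.
(e) /p.v.j/: profile 1-4-8 — obeys.
(f) /f.ʒ.v/: profile 3-4-4 — violates.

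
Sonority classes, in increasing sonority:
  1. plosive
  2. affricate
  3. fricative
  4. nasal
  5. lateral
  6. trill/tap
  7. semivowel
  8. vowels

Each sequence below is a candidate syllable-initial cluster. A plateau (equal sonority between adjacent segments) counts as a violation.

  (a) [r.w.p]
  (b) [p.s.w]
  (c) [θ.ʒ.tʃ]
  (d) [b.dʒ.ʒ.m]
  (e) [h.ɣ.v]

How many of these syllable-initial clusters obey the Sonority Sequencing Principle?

2

(a) [r.w.p]: profile 6-7-1 — violates.
(b) [p.s.w]: profile 1-3-7 — obeys.
(c) [θ.ʒ.tʃ]: profile 3-3-2 — violates.
(d) [b.dʒ.ʒ.m]: profile 1-2-3-4 — obeys.
(e) [h.ɣ.v]: profile 3-3-3 — violates.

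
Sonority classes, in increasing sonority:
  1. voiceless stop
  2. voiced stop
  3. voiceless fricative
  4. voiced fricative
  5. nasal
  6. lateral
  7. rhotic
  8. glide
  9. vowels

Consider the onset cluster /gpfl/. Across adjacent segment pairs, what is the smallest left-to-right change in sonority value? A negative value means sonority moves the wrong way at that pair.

/g/ — voiced stop, sonority 2.
/p/ — voiceless stop, sonority 1.
/f/ — voiceless fricative, sonority 3.
/l/ — lateral, sonority 6.
/g/→/p/: change -1.
/p/→/f/: change +2.
/f/→/l/: change +3.
Minimum = -1.

-1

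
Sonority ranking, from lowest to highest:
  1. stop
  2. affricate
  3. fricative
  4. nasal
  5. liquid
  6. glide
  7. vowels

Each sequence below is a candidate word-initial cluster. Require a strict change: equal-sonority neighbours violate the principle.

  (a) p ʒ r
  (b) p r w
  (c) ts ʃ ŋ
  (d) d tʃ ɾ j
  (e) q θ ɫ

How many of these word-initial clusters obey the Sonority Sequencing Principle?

5

(a) 1-3-5 → obeys
(b) 1-5-6 → obeys
(c) 2-3-4 → obeys
(d) 1-2-5-6 → obeys
(e) 1-3-5 → obeys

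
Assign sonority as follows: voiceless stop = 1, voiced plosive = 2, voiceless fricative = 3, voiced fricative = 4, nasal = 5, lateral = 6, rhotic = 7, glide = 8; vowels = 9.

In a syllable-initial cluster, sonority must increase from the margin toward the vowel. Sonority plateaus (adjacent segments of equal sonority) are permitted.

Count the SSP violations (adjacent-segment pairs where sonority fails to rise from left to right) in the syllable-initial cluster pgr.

/p/: voiceless stop = 1.
/g/: voiced plosive = 2.
/r/: rhotic = 7.
/p/→/g/: 1→2 (rises) — ok.
/g/→/r/: 2→7 (rises) — ok.

0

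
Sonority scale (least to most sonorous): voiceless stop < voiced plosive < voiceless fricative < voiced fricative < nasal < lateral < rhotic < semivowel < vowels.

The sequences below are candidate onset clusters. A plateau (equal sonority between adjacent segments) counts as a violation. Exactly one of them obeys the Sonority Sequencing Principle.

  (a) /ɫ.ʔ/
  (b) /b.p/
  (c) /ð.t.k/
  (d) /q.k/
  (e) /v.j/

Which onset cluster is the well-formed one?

e

(a) 6-1 → violates
(b) 2-1 → violates
(c) 4-1-1 → violates
(d) 1-1 → violates
(e) 4-8 → obeys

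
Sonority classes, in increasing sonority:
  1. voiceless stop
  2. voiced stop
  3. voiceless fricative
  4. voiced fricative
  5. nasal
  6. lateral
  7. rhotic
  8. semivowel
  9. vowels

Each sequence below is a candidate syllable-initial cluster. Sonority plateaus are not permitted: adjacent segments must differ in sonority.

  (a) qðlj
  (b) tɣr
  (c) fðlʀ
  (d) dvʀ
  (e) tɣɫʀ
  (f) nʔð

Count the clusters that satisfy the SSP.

5

(a) sonority 1-4-6-8: well-formed.
(b) sonority 1-4-7: well-formed.
(c) sonority 3-4-6-7: well-formed.
(d) sonority 2-4-7: well-formed.
(e) sonority 1-4-6-7: well-formed.
(f) sonority 5-1-4: ill-formed.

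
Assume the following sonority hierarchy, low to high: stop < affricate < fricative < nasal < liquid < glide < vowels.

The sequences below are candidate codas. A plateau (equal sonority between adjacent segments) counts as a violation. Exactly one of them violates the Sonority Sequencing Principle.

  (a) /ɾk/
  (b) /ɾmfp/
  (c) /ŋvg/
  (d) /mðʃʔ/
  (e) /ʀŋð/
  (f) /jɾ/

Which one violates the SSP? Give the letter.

d

(a) /ɾk/: profile 5-1 — obeys.
(b) /ɾmfp/: profile 5-4-3-1 — obeys.
(c) /ŋvg/: profile 4-3-1 — obeys.
(d) /mðʃʔ/: profile 4-3-3-1 — violates.
(e) /ʀŋð/: profile 5-4-3 — obeys.
(f) /jɾ/: profile 6-5 — obeys.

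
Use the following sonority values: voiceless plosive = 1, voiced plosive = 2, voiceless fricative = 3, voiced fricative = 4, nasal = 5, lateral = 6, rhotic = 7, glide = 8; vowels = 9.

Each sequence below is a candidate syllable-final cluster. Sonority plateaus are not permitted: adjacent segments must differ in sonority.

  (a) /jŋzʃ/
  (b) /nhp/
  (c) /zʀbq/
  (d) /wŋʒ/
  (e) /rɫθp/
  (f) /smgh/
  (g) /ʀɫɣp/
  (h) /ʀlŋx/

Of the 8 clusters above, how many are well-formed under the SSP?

(a) 8-5-4-3 → obeys
(b) 5-3-1 → obeys
(c) 4-7-2-1 → violates
(d) 8-5-4 → obeys
(e) 7-6-3-1 → obeys
(f) 3-5-2-3 → violates
(g) 7-6-4-1 → obeys
(h) 7-6-5-3 → obeys

6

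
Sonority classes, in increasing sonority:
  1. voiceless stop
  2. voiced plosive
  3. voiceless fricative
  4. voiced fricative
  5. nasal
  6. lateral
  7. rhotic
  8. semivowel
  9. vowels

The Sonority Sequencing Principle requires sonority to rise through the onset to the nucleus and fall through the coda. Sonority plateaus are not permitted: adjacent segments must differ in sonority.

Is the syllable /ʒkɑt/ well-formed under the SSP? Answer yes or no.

no

Onset: /ʒ/ is a voiced fricative (sonority 4), /k/ is a voiceless stop (sonority 1); then the nucleus /ɑ/ (sonority 9).
Onset profile 4-1-9 — does not strictly rise throughout.
Coda: /t/ is a voiceless stop (sonority 1).
Coda profile 9-1 — falls from the nucleus.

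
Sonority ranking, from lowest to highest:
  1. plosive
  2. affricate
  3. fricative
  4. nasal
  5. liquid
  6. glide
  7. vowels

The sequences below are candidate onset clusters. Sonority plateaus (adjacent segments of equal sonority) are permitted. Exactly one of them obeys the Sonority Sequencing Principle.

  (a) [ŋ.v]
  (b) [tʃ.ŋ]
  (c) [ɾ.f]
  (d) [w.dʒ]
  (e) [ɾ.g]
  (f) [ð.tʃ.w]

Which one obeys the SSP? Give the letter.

b

(a) [ŋ.v]: profile 4-3 — violates.
(b) [tʃ.ŋ]: profile 2-4 — obeys.
(c) [ɾ.f]: profile 5-3 — violates.
(d) [w.dʒ]: profile 6-2 — violates.
(e) [ɾ.g]: profile 5-1 — violates.
(f) [ð.tʃ.w]: profile 3-2-6 — violates.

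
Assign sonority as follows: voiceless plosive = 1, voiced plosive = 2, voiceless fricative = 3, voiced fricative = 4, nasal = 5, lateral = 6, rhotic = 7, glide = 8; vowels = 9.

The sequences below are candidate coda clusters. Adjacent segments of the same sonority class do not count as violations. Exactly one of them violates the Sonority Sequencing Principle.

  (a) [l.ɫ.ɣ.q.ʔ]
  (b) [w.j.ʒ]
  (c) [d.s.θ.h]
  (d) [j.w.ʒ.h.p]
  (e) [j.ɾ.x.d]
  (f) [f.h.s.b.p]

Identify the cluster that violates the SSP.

(a) sonority 6-6-4-1-1: well-formed.
(b) sonority 8-8-4: well-formed.
(c) sonority 2-3-3-3: ill-formed.
(d) sonority 8-8-4-3-1: well-formed.
(e) sonority 8-7-3-2: well-formed.
(f) sonority 3-3-3-2-1: well-formed.

c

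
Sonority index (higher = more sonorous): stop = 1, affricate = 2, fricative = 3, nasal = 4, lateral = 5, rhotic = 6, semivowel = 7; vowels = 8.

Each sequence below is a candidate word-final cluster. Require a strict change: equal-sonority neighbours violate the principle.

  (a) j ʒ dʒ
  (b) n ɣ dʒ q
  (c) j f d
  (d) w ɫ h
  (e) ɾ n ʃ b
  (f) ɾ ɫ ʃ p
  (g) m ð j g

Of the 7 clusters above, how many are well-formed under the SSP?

6

(a) 7-3-2 → obeys
(b) 4-3-2-1 → obeys
(c) 7-3-1 → obeys
(d) 7-5-3 → obeys
(e) 6-4-3-1 → obeys
(f) 6-5-3-1 → obeys
(g) 4-3-7-1 → violates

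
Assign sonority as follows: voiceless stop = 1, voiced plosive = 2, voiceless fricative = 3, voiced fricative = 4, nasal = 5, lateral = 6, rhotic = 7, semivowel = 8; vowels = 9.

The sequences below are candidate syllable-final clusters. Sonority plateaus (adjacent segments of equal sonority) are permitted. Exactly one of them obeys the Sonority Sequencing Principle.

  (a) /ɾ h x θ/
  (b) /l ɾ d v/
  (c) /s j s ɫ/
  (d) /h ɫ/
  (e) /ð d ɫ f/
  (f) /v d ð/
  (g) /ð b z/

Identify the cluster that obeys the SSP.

a

(a) /ɾ h x θ/: profile 7-3-3-3 — obeys.
(b) /l ɾ d v/: profile 6-7-2-4 — violates.
(c) /s j s ɫ/: profile 3-8-3-6 — violates.
(d) /h ɫ/: profile 3-6 — violates.
(e) /ð d ɫ f/: profile 4-2-6-3 — violates.
(f) /v d ð/: profile 4-2-4 — violates.
(g) /ð b z/: profile 4-2-4 — violates.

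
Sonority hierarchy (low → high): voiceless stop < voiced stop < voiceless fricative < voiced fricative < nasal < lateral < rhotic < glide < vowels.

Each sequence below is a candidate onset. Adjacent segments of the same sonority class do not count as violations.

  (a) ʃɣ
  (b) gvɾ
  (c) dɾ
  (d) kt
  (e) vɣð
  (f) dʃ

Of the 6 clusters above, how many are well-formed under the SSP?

6

(a) 3-4 → obeys
(b) 2-4-7 → obeys
(c) 2-7 → obeys
(d) 1-1 → obeys
(e) 4-4-4 → obeys
(f) 2-3 → obeys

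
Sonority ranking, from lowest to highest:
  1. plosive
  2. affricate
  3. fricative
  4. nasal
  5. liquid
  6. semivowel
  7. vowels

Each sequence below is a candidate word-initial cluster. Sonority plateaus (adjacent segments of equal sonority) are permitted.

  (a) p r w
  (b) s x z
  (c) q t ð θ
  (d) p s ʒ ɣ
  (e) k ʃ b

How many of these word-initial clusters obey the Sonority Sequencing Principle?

(a) p r w: profile 1-5-6 — obeys.
(b) s x z: profile 3-3-3 — obeys.
(c) q t ð θ: profile 1-1-3-3 — obeys.
(d) p s ʒ ɣ: profile 1-3-3-3 — obeys.
(e) k ʃ b: profile 1-3-1 — violates.

4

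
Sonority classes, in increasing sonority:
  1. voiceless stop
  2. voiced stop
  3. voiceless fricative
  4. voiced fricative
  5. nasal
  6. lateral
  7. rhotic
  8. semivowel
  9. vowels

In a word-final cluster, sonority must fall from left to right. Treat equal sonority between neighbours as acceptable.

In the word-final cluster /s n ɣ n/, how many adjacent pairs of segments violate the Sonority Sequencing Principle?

/s/: voiceless fricative = 3.
/n/: nasal = 5.
/ɣ/: voiced fricative = 4.
/n/: nasal = 5.
/s/→/n/: 3→5 (does not fall) — violation.
/n/→/ɣ/: 5→4 (falls) — ok.
/ɣ/→/n/: 4→5 (does not fall) — violation.

2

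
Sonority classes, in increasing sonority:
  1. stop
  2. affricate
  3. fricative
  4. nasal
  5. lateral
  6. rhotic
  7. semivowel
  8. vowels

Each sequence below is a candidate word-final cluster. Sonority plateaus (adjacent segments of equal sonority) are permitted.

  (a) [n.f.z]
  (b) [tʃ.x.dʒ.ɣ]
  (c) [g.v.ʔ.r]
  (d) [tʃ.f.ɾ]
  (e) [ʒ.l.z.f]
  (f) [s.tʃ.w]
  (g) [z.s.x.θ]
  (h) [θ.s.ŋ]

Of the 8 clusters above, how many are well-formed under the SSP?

2

(a) 4-3-3 → obeys
(b) 2-3-2-3 → violates
(c) 1-3-1-6 → violates
(d) 2-3-6 → violates
(e) 3-5-3-3 → violates
(f) 3-2-7 → violates
(g) 3-3-3-3 → obeys
(h) 3-3-4 → violates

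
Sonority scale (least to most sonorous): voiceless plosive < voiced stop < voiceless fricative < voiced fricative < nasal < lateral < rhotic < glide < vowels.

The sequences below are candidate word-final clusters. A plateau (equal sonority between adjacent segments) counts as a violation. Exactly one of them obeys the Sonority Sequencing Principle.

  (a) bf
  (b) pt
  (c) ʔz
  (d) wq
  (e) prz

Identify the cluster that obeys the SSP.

(a) 2-3 → violates
(b) 1-1 → violates
(c) 1-4 → violates
(d) 8-1 → obeys
(e) 1-7-4 → violates

d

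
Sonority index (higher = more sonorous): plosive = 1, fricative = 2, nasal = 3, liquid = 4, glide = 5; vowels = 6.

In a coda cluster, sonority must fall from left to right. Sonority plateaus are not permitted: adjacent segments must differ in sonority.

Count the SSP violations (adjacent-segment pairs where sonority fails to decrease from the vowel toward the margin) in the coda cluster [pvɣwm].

/p/: plosive = 1.
/v/: fricative = 2.
/ɣ/: fricative = 2.
/w/: glide = 5.
/m/: nasal = 3.
/p/→/v/: 1→2 (does not fall) — violation.
/v/→/ɣ/: 2→2 (plateau) — violation.
/ɣ/→/w/: 2→5 (does not fall) — violation.
/w/→/m/: 5→3 (falls) — ok.

3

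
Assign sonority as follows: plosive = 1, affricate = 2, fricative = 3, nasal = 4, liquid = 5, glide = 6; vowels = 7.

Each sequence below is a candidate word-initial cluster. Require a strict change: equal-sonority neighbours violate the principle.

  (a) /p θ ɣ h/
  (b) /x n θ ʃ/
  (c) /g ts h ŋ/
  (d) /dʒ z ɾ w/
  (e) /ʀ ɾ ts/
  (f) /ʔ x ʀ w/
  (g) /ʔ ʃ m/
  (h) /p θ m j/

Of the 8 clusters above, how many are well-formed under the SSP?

(a) 1-3-3-3 → violates
(b) 3-4-3-3 → violates
(c) 1-2-3-4 → obeys
(d) 2-3-5-6 → obeys
(e) 5-5-2 → violates
(f) 1-3-5-6 → obeys
(g) 1-3-4 → obeys
(h) 1-3-4-6 → obeys

5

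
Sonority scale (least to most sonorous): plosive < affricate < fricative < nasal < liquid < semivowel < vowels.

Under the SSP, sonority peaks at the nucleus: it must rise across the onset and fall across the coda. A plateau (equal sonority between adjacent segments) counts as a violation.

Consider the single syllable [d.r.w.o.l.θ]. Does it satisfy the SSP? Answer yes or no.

yes

Onset: /d/ is a plosive (sonority 1), /r/ is a liquid (sonority 5), /w/ is a semivowel (sonority 6); then the nucleus /o/ (sonority 7).
Onset profile 1-5-6-7 — rises to the nucleus.
Coda: /l/ is a liquid (sonority 5), /θ/ is a fricative (sonority 3).
Coda profile 7-5-3 — falls from the nucleus.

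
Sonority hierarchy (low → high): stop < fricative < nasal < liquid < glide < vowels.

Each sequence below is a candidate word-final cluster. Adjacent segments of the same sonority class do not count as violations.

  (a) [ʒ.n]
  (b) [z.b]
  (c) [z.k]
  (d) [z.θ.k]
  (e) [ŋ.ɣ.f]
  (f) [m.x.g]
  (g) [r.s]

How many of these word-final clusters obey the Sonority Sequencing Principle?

(a) 2-3 → violates
(b) 2-1 → obeys
(c) 2-1 → obeys
(d) 2-2-1 → obeys
(e) 3-2-2 → obeys
(f) 3-2-1 → obeys
(g) 4-2 → obeys

6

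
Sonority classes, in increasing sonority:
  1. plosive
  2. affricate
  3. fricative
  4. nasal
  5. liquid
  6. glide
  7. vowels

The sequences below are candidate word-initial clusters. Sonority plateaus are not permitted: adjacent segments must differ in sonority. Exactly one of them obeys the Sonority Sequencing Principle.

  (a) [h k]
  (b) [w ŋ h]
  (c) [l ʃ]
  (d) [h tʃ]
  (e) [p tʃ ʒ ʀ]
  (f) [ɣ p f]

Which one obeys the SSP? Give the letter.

e

(a) sonority 3-1: ill-formed.
(b) sonority 6-4-3: ill-formed.
(c) sonority 5-3: ill-formed.
(d) sonority 3-2: ill-formed.
(e) sonority 1-2-3-5: well-formed.
(f) sonority 3-1-3: ill-formed.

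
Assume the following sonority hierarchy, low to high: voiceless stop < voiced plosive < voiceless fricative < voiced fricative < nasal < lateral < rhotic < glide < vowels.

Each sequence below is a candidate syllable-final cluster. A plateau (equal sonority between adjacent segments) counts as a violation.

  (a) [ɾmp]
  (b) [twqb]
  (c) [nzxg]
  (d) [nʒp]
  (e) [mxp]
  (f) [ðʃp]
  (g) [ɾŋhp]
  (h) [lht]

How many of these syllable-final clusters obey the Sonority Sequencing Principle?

7

(a) sonority 7-5-1: well-formed.
(b) sonority 1-8-1-2: ill-formed.
(c) sonority 5-4-3-2: well-formed.
(d) sonority 5-4-1: well-formed.
(e) sonority 5-3-1: well-formed.
(f) sonority 4-3-1: well-formed.
(g) sonority 7-5-3-1: well-formed.
(h) sonority 6-3-1: well-formed.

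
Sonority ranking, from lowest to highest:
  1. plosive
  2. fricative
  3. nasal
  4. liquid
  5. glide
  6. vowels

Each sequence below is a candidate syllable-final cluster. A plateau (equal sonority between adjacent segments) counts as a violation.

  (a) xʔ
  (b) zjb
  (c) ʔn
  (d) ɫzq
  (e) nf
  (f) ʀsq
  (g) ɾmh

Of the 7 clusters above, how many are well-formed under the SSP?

(a) sonority 2-1: well-formed.
(b) sonority 2-5-1: ill-formed.
(c) sonority 1-3: ill-formed.
(d) sonority 4-2-1: well-formed.
(e) sonority 3-2: well-formed.
(f) sonority 4-2-1: well-formed.
(g) sonority 4-3-2: well-formed.

5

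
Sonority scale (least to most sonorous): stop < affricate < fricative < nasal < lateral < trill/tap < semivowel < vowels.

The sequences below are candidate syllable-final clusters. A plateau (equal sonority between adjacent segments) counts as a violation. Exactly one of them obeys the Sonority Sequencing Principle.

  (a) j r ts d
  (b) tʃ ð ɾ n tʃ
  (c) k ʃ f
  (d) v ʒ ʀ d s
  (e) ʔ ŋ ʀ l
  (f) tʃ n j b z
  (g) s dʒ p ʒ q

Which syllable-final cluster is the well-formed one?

(a) j r ts d: profile 7-6-2-1 — obeys.
(b) tʃ ð ɾ n tʃ: profile 2-3-6-4-2 — violates.
(c) k ʃ f: profile 1-3-3 — violates.
(d) v ʒ ʀ d s: profile 3-3-6-1-3 — violates.
(e) ʔ ŋ ʀ l: profile 1-4-6-5 — violates.
(f) tʃ n j b z: profile 2-4-7-1-3 — violates.
(g) s dʒ p ʒ q: profile 3-2-1-3-1 — violates.

a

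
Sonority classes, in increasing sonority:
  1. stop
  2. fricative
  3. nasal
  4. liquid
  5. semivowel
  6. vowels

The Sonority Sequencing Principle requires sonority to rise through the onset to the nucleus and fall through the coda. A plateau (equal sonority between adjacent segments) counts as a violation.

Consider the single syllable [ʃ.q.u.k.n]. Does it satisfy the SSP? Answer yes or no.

no

Onset: /ʃ/ is a fricative (sonority 2), /q/ is a stop (sonority 1); then the nucleus /u/ (sonority 6).
Onset profile 2-1-6 — does not strictly rise throughout.
Coda: /k/ is a stop (sonority 1), /n/ is a nasal (sonority 3).
Coda profile 6-1-3 — does not strictly fall throughout.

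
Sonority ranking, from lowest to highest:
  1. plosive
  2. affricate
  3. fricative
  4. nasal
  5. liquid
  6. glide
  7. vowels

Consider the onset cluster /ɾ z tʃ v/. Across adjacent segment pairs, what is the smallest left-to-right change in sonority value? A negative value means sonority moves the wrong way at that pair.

-2

/ɾ/ is a liquid (sonority 5).
/z/ is a fricative (sonority 3).
/tʃ/ is an affricate (sonority 2).
/v/ is a fricative (sonority 3).
/ɾ/→/z/: change -2.
/z/→/tʃ/: change -1.
/tʃ/→/v/: change +1.
Minimum = -2.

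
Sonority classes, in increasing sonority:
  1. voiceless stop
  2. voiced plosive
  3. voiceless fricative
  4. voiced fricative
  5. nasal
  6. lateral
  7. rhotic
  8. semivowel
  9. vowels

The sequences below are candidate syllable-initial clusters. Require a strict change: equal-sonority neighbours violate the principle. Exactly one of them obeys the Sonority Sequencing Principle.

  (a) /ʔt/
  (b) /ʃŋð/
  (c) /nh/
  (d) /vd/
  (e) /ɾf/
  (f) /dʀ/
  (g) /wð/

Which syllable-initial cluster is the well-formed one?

(a) /ʔt/: profile 1-1 — violates.
(b) /ʃŋð/: profile 3-5-4 — violates.
(c) /nh/: profile 5-3 — violates.
(d) /vd/: profile 4-2 — violates.
(e) /ɾf/: profile 7-3 — violates.
(f) /dʀ/: profile 2-7 — obeys.
(g) /wð/: profile 8-4 — violates.

f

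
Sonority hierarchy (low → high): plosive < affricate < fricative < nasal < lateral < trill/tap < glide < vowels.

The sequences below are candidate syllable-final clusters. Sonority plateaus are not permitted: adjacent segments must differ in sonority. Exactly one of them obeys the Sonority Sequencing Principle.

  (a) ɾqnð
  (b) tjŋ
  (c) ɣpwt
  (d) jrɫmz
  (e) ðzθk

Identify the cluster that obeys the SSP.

(a) ɾqnð: profile 6-1-4-3 — violates.
(b) tjŋ: profile 1-7-4 — violates.
(c) ɣpwt: profile 3-1-7-1 — violates.
(d) jrɫmz: profile 7-6-5-4-3 — obeys.
(e) ðzθk: profile 3-3-3-1 — violates.

d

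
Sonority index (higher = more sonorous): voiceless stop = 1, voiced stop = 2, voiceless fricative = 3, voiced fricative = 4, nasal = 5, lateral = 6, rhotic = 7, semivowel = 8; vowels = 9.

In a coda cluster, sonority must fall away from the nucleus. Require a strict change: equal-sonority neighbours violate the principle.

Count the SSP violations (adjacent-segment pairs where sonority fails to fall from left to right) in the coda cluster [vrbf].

/v/: voiced fricative = 4.
/r/: rhotic = 7.
/b/: voiced stop = 2.
/f/: voiceless fricative = 3.
/v/→/r/: 4→7 (does not fall) — violation.
/r/→/b/: 7→2 (falls) — ok.
/b/→/f/: 2→3 (does not fall) — violation.

2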